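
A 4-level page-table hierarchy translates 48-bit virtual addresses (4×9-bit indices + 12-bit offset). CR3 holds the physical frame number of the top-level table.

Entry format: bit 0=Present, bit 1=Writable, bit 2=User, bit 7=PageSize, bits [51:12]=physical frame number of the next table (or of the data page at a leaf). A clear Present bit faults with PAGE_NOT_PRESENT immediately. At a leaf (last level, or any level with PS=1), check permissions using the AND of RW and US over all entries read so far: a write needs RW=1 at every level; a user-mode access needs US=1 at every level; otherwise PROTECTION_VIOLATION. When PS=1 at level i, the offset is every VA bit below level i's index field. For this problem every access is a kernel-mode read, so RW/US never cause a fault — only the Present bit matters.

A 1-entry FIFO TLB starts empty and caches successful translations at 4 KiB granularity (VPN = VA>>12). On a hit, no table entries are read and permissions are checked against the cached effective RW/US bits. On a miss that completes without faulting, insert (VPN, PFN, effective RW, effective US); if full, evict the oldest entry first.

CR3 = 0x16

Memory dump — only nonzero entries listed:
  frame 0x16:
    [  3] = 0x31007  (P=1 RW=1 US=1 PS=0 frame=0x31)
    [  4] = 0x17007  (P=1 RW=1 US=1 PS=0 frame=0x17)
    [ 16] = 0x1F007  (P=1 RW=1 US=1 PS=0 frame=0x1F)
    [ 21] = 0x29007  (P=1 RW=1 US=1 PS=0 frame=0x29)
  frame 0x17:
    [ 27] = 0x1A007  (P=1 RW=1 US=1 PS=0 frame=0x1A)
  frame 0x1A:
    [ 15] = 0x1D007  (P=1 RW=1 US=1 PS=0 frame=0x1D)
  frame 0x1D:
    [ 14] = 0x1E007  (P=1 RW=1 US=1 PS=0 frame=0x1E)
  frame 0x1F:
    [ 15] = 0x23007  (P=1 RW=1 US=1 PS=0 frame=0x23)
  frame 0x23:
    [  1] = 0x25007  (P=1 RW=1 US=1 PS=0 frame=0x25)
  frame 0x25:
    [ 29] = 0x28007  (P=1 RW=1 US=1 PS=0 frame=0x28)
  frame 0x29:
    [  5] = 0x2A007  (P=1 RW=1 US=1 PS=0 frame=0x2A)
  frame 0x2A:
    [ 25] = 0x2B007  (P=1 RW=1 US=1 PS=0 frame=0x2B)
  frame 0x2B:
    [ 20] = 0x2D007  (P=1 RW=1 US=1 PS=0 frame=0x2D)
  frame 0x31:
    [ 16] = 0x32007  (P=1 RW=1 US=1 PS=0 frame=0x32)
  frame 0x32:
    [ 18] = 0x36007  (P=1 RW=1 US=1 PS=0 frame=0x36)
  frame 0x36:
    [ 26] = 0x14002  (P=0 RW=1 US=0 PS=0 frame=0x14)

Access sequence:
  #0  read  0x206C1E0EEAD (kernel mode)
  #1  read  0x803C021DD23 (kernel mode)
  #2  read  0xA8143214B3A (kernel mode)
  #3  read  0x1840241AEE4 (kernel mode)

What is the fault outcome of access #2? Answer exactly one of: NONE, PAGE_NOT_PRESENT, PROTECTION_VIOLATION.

Per-access translation:
#0 VA=0x206C1E0EEAD (r,kernel):
  L0: frame=0x16 idx=4 entry=0x17007 [P=1 RW=1 US=1 PS=0]
  L1: frame=0x17 idx=27 entry=0x1A007 [P=1 RW=1 US=1 PS=0]
  L2: frame=0x1A idx=15 entry=0x1D007 [P=1 RW=1 US=1 PS=0]
  L3: frame=0x1D idx=14 entry=0x1E007 [P=1 RW=1 US=1 PS=0]
  → PA=0x1EEAD  (4 entries read)
#1 VA=0x803C021DD23 (r,kernel):
  L0: frame=0x16 idx=16 entry=0x1F007 [P=1 RW=1 US=1 PS=0]
  L1: frame=0x1F idx=15 entry=0x23007 [P=1 RW=1 US=1 PS=0]
  L2: frame=0x23 idx=1 entry=0x25007 [P=1 RW=1 US=1 PS=0]
  L3: frame=0x25 idx=29 entry=0x28007 [P=1 RW=1 US=1 PS=0]
  → PA=0x28D23  (4 entries read)
#2 VA=0xA8143214B3A (r,kernel):
  L0: frame=0x16 idx=21 entry=0x29007 [P=1 RW=1 US=1 PS=0]
  L1: frame=0x29 idx=5 entry=0x2A007 [P=1 RW=1 US=1 PS=0]
  L2: frame=0x2A idx=25 entry=0x2B007 [P=1 RW=1 US=1 PS=0]
  L3: frame=0x2B idx=20 entry=0x2D007 [P=1 RW=1 US=1 PS=0]
  → PA=0x2DB3A  (4 entries read)
#3 VA=0x1840241AEE4 (r,kernel):
  L0: frame=0x16 idx=3 entry=0x31007 [P=1 RW=1 US=1 PS=0]
  L1: frame=0x31 idx=16 entry=0x32007 [P=1 RW=1 US=1 PS=0]
  L2: frame=0x32 idx=18 entry=0x36007 [P=1 RW=1 US=1 PS=0]
  L3: frame=0x36 idx=26 entry=0x14002 [P=0 RW=1 US=0 PS=0]
  ⇒ fault: PAGE_NOT_PRESENT  — 4 lookups

Access #2 fault: NONE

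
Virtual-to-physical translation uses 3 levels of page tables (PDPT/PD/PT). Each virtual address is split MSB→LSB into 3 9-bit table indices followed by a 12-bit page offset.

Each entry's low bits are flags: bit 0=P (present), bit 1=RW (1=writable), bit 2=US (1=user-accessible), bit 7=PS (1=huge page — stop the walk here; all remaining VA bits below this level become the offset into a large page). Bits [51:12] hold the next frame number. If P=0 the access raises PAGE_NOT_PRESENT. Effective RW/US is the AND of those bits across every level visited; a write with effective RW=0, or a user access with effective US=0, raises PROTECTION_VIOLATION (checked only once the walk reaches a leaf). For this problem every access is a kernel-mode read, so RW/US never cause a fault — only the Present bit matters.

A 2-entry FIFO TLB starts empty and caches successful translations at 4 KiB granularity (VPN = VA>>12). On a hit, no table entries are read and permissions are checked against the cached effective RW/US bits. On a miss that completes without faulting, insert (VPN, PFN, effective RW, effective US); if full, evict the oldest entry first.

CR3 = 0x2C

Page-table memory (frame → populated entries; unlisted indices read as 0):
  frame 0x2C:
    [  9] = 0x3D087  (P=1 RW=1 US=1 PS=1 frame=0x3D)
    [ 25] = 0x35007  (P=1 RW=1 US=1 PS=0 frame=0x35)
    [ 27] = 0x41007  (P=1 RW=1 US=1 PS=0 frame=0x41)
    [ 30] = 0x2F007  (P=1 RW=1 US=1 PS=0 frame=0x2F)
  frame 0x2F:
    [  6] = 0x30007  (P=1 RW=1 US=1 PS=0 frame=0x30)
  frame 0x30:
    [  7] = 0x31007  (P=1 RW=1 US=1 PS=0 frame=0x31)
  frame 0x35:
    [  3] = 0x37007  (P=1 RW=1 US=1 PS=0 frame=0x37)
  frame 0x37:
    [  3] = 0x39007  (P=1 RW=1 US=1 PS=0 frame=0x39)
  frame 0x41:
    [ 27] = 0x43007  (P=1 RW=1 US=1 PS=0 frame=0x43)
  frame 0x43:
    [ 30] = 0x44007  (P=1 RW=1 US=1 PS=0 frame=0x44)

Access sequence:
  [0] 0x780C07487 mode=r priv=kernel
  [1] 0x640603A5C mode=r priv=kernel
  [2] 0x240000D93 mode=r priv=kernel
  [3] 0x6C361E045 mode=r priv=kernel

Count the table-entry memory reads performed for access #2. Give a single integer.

Walk each access:
#0 VA=0x780C07487 (r,kernel):
  L0 @0x2C[30] → 0x2F007  P=1,RW=1,US=1,PS=0
  L1 @0x2F[6] → 0x30007  P=1,RW=1,US=1,PS=0
  L2 @0x30[7] → 0x31007  P=1,RW=1,US=1,PS=0
  → PA=0x31487  (3 entries read)
#1 VA=0x640603A5C (r,kernel):
  L0 @0x2C[25] → 0x35007  P=1,RW=1,US=1,PS=0
  L1 @0x35[3] → 0x37007  P=1,RW=1,US=1,PS=0
  L2 @0x37[3] → 0x39007  P=1,RW=1,US=1,PS=0
  → PA=0x39A5C  (3 entries read)
#2 VA=0x240000D93 (r,kernel):
  L0 @0x2C[9] → 0x3D087  P=1,RW=1,US=1,PS=1
  → PA=0x3DD93 (huge @L0)  (1 entries read)
#3 VA=0x6C361E045 (r,kernel):
  L0 @0x2C[27] → 0x41007  P=1,RW=1,US=1,PS=0
  L1 @0x41[27] → 0x43007  P=1,RW=1,US=1,PS=0
  L2 @0x43[30] → 0x44007  P=1,RW=1,US=1,PS=0
  → PA=0x44045  (3 entries read)

Entries read for #2: 1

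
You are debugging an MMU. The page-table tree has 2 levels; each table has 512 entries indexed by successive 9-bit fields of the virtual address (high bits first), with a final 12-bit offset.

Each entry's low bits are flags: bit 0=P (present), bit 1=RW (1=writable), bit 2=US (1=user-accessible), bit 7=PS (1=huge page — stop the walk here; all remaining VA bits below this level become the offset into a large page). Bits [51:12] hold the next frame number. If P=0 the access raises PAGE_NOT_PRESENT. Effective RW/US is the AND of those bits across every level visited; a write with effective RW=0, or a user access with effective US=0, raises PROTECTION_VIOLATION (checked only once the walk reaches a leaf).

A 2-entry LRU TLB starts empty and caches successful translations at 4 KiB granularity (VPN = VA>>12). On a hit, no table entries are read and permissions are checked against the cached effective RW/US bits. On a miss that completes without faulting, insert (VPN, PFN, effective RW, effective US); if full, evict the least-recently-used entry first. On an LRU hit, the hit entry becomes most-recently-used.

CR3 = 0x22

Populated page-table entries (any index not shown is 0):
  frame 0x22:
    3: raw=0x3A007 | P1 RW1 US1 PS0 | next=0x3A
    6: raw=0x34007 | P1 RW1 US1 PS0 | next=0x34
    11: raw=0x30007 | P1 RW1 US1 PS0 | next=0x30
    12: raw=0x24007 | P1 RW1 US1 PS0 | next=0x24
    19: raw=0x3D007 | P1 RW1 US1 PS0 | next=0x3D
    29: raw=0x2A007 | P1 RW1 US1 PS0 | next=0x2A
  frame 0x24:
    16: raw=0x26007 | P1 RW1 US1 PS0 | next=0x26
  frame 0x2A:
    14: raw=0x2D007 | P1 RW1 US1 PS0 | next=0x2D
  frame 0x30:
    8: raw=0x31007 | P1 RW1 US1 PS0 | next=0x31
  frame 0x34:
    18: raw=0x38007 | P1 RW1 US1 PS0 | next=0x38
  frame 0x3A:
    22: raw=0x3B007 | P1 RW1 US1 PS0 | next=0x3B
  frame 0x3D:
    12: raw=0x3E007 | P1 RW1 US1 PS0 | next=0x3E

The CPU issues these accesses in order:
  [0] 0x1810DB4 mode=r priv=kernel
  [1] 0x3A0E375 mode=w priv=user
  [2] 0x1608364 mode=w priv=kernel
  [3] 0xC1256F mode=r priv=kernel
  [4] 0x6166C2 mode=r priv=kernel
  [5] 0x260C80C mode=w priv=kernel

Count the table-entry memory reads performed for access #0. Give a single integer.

Trace:
#0 VA=0x1810DB4 (r,kernel):
  [0] read 0x22 idx=12: raw=0x24007 flags P=1 W=1 U=1 S=0
  [1] read 0x24 idx=16: raw=0x26007 flags P=1 W=1 U=1 S=0
  ✓ 0x26DB4  — 2 lookups
#1 VA=0x3A0E375 (w,user):
  [0] read 0x22 idx=29: raw=0x2A007 flags P=1 W=1 U=1 S=0
  [1] read 0x2A idx=14: raw=0x2D007 flags P=1 W=1 U=1 S=0
  ✓ 0x2D375  — 2 lookups
#2 VA=0x1608364 (w,kernel):
  [0] read 0x22 idx=11: raw=0x30007 flags P=1 W=1 U=1 S=0
  [1] read 0x30 idx=8: raw=0x31007 flags P=1 W=1 U=1 S=0
  ✓ 0x31364  — 2 lookups
#3 VA=0xC1256F (r,kernel):
  [0] read 0x22 idx=6: raw=0x34007 flags P=1 W=1 U=1 S=0
  [1] read 0x34 idx=18: raw=0x38007 flags P=1 W=1 U=1 S=0
  ✓ 0x3856F  — 2 lookups
#4 VA=0x6166C2 (r,kernel):
  [0] read 0x22 idx=3: raw=0x3A007 flags P=1 W=1 U=1 S=0
  [1] read 0x3A idx=22: raw=0x3B007 flags P=1 W=1 U=1 S=0
  ✓ 0x3B6C2  — 2 lookups
#5 VA=0x260C80C (w,kernel):
  [0] read 0x22 idx=19: raw=0x3D007 flags P=1 W=1 U=1 S=0
  [1] read 0x3D idx=12: raw=0x3E007 flags P=1 W=1 U=1 S=0
  ✓ 0x3E80C  — 2 lookups

Entries read for #0: 2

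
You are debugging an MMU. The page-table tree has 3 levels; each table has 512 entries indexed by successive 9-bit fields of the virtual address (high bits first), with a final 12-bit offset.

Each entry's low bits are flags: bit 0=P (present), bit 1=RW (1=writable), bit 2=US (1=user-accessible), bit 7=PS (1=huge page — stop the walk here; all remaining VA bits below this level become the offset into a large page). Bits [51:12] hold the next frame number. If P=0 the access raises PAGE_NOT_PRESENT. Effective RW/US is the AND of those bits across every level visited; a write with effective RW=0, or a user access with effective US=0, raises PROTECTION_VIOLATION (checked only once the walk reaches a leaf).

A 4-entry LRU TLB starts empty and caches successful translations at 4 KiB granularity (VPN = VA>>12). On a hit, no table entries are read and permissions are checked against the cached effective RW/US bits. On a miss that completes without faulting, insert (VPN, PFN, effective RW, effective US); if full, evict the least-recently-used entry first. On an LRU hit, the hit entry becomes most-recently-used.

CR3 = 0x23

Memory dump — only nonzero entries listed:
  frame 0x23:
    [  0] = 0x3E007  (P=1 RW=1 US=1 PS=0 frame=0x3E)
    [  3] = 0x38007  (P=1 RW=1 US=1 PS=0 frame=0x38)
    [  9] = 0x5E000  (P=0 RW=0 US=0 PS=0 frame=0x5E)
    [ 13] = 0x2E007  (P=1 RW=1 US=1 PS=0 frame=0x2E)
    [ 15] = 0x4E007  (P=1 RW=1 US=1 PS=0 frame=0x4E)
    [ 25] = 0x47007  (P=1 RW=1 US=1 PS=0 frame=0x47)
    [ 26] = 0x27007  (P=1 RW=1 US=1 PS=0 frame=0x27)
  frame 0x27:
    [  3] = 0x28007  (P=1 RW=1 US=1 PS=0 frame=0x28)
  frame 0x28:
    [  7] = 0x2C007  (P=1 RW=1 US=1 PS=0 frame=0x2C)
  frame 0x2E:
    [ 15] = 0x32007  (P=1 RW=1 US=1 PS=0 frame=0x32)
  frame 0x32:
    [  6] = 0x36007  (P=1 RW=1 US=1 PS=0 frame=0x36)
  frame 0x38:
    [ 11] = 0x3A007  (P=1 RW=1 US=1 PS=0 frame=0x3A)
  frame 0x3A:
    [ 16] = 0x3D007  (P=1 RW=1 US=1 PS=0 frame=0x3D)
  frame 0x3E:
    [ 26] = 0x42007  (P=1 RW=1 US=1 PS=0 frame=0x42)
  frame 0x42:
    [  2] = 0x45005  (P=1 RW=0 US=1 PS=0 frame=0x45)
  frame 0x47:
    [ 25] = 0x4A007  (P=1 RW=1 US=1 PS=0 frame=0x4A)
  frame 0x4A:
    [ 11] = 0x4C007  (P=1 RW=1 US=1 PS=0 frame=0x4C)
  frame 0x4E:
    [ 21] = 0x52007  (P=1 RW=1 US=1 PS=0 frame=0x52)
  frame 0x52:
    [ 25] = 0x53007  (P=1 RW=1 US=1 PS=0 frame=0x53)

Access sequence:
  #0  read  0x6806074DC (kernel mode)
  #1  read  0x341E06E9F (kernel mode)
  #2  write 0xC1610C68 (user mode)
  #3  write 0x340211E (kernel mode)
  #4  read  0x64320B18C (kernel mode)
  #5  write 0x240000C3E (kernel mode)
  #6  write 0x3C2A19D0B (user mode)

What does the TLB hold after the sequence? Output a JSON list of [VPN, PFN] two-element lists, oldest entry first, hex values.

Trace:
#0 VA=0x6806074DC (r,kernel):
  L0: frame=0x23 idx=26 entry=0x27007 [P=1 RW=1 US=1 PS=0]
  L1: frame=0x27 idx=3 entry=0x28007 [P=1 RW=1 US=1 PS=0]
  L2: frame=0x28 idx=7 entry=0x2C007 [P=1 RW=1 US=1 PS=0]
  ✓ 0x2C4DC  — 3 lookups
#1 VA=0x341E06E9F (r,kernel):
  L0: frame=0x23 idx=13 entry=0x2E007 [P=1 RW=1 US=1 PS=0]
  L1: frame=0x2E idx=15 entry=0x32007 [P=1 RW=1 US=1 PS=0]
  L2: frame=0x32 idx=6 entry=0x36007 [P=1 RW=1 US=1 PS=0]
  ✓ 0x36E9F  — 3 lookups
#2 VA=0xC1610C68 (w,user):
  L0: frame=0x23 idx=3 entry=0x38007 [P=1 RW=1 US=1 PS=0]
  L1: frame=0x38 idx=11 entry=0x3A007 [P=1 RW=1 US=1 PS=0]
  L2: frame=0x3A idx=16 entry=0x3D007 [P=1 RW=1 US=1 PS=0]
  ✓ 0x3DC68  — 3 lookups
#3 VA=0x340211E (w,kernel):
  L0: frame=0x23 idx=0 entry=0x3E007 [P=1 RW=1 US=1 PS=0]
  L1: frame=0x3E idx=26 entry=0x42007 [P=1 RW=1 US=1 PS=0]
  L2: frame=0x42 idx=2 entry=0x45005 [P=1 RW=0 US=1 PS=0]
  ⇒ fault: PROTECTION_VIOLATION  — 3 lookups
#4 VA=0x64320B18C (r,kernel):
  L0: frame=0x23 idx=25 entry=0x47007 [P=1 RW=1 US=1 PS=0]
  L1: frame=0x47 idx=25 entry=0x4A007 [P=1 RW=1 US=1 PS=0]
  L2: frame=0x4A idx=11 entry=0x4C007 [P=1 RW=1 US=1 PS=0]
  ✓ 0x4C18C  — 3 lookups
#5 VA=0x240000C3E (w,kernel):
  L0: frame=0x23 idx=9 entry=0x5E000 [P=0 RW=0 US=0 PS=0]
  ⇒ fault: PAGE_NOT_PRESENT  — 1 lookups
#6 VA=0x3C2A19D0B (w,user):
  L0: frame=0x23 idx=15 entry=0x4E007 [P=1 RW=1 US=1 PS=0]
  L1: frame=0x4E idx=21 entry=0x52007 [P=1 RW=1 US=1 PS=0]
  L2: frame=0x52 idx=25 entry=0x53007 [P=1 RW=1 US=1 PS=0]
  ✓ 0x53D0B  — 3 lookups

TLB: [["0x341E06", "0x36"], ["0xC1610", "0x3D"], ["0x64320B", "0x4C"], ["0x3C2A19", "0x53"]]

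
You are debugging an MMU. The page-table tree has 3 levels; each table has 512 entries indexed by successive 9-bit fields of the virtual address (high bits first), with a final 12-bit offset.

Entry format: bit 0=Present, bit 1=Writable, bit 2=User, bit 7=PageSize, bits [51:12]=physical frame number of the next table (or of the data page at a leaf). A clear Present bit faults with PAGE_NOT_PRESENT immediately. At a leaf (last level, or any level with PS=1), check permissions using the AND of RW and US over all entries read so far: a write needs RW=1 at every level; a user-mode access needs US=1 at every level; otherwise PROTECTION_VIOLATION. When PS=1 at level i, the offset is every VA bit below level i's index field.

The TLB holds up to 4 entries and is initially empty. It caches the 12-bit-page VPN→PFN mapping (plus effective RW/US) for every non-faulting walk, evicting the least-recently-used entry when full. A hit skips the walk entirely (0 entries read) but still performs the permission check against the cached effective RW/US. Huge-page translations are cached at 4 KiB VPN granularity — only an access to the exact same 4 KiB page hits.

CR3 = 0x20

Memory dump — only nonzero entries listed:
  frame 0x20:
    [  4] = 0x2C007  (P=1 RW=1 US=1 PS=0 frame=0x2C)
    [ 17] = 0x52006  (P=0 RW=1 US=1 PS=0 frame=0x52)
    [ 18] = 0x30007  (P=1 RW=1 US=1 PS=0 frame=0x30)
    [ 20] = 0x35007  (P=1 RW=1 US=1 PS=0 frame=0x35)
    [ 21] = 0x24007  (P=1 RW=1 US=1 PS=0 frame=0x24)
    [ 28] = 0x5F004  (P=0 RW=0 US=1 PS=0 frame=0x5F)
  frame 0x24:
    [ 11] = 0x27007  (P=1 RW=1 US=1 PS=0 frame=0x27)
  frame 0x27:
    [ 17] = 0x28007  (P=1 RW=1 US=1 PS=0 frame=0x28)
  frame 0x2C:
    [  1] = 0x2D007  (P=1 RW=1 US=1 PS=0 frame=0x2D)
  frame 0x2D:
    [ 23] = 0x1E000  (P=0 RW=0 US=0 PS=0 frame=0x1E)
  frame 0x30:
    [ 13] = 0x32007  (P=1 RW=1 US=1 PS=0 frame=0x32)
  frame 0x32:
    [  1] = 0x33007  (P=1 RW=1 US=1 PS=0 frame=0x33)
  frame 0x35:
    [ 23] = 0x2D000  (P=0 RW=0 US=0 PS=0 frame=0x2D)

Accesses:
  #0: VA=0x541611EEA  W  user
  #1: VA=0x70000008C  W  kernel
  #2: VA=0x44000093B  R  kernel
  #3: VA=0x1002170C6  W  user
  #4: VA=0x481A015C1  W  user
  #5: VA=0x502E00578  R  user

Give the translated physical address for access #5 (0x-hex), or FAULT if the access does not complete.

Trace:
#0 VA=0x541611EEA (w,user):
  lvl0: tbl 0x20, slot 21 ⇒ 0x24007 (P1/RW1/US1/PS0)
  lvl1: tbl 0x24, slot 11 ⇒ 0x27007 (P1/RW1/US1/PS0)
  lvl2: tbl 0x27, slot 17 ⇒ 0x28007 (P1/RW1/US1/PS0)
  → PA=0x28EEA  (3 entries read)
#1 VA=0x70000008C (w,kernel):
  lvl0: tbl 0x20, slot 28 ⇒ 0x5F004 (P0/RW0/US1/PS0)
  ⇒ fault: PAGE_NOT_PRESENT  — 1 lookups
#2 VA=0x44000093B (r,kernel):
  lvl0: tbl 0x20, slot 17 ⇒ 0x52006 (P0/RW1/US1/PS0)
  ⇒ fault: PAGE_NOT_PRESENT  — 1 lookups
#3 VA=0x1002170C6 (w,user):
  lvl0: tbl 0x20, slot 4 ⇒ 0x2C007 (P1/RW1/US1/PS0)
  lvl1: tbl 0x2C, slot 1 ⇒ 0x2D007 (P1/RW1/US1/PS0)
  lvl2: tbl 0x2D, slot 23 ⇒ 0x1E000 (P0/RW0/US0/PS0)
  ⇒ fault: PAGE_NOT_PRESENT  — 3 lookups
#4 VA=0x481A015C1 (w,user):
  lvl0: tbl 0x20, slot 18 ⇒ 0x30007 (P1/RW1/US1/PS0)
  lvl1: tbl 0x30, slot 13 ⇒ 0x32007 (P1/RW1/US1/PS0)
  lvl2: tbl 0x32, slot 1 ⇒ 0x33007 (P1/RW1/US1/PS0)
  → PA=0x335C1  (3 entries read)
#5 VA=0x502E00578 (r,user):
  lvl0: tbl 0x20, slot 20 ⇒ 0x35007 (P1/RW1/US1/PS0)
  lvl1: tbl 0x35, slot 23 ⇒ 0x2D000 (P0/RW0/US0/PS0)
  ⇒ fault: PAGE_NOT_PRESENT  — 2 lookups

Access #5 PA: FAULT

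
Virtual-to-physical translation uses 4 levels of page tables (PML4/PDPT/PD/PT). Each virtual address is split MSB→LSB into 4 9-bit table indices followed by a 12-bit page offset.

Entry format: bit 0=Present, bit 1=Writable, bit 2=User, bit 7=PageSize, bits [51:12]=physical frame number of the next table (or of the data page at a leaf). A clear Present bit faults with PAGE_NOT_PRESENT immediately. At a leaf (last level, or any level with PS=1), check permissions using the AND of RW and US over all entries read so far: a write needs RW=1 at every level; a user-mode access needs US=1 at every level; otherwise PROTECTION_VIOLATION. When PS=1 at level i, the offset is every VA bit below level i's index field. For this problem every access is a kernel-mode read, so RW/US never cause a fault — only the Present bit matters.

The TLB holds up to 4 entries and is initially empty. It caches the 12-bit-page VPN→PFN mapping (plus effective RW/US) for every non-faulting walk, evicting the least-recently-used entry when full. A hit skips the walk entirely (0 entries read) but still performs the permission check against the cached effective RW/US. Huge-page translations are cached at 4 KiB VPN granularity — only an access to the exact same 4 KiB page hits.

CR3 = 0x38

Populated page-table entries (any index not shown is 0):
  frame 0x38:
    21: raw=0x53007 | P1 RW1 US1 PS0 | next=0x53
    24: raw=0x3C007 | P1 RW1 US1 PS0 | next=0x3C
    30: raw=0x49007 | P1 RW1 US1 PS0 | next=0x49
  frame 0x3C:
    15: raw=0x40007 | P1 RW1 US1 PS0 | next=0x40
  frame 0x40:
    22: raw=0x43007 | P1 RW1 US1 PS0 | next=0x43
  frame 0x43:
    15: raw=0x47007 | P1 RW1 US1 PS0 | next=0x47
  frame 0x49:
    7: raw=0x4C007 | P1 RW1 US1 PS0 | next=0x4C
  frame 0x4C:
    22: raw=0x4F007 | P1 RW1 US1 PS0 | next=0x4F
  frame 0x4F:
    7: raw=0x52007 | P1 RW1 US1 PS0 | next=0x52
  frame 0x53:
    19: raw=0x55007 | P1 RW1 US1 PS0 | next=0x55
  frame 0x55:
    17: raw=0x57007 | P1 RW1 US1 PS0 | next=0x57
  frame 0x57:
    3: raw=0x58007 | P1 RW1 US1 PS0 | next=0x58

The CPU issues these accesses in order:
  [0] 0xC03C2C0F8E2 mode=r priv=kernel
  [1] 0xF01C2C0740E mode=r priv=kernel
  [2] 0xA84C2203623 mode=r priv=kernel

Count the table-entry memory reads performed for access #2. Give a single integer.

Walk each access:
#0 VA=0xC03C2C0F8E2 (r,kernel):
  [0] read 0x38 idx=24: raw=0x3C007 flags P=1 W=1 U=1 S=0
  [1] read 0x3C idx=15: raw=0x40007 flags P=1 W=1 U=1 S=0
  [2] read 0x40 idx=22: raw=0x43007 flags P=1 W=1 U=1 S=0
  [3] read 0x43 idx=15: raw=0x47007 flags P=1 W=1 U=1 S=0
  ✓ 0x478E2  — 4 lookups
#1 VA=0xF01C2C0740E (r,kernel):
  [0] read 0x38 idx=30: raw=0x49007 flags P=1 W=1 U=1 S=0
  [1] read 0x49 idx=7: raw=0x4C007 flags P=1 W=1 U=1 S=0
  [2] read 0x4C idx=22: raw=0x4F007 flags P=1 W=1 U=1 S=0
  [3] read 0x4F idx=7: raw=0x52007 flags P=1 W=1 U=1 S=0
  ✓ 0x5240E  — 4 lookups
#2 VA=0xA84C2203623 (r,kernel):
  [0] read 0x38 idx=21: raw=0x53007 flags P=1 W=1 U=1 S=0
  [1] read 0x53 idx=19: raw=0x55007 flags P=1 W=1 U=1 S=0
  [2] read 0x55 idx=17: raw=0x57007 flags P=1 W=1 U=1 S=0
  [3] read 0x57 idx=3: raw=0x58007 flags P=1 W=1 U=1 S=0
  ✓ 0x58623  — 4 lookups

Entries read for #2: 4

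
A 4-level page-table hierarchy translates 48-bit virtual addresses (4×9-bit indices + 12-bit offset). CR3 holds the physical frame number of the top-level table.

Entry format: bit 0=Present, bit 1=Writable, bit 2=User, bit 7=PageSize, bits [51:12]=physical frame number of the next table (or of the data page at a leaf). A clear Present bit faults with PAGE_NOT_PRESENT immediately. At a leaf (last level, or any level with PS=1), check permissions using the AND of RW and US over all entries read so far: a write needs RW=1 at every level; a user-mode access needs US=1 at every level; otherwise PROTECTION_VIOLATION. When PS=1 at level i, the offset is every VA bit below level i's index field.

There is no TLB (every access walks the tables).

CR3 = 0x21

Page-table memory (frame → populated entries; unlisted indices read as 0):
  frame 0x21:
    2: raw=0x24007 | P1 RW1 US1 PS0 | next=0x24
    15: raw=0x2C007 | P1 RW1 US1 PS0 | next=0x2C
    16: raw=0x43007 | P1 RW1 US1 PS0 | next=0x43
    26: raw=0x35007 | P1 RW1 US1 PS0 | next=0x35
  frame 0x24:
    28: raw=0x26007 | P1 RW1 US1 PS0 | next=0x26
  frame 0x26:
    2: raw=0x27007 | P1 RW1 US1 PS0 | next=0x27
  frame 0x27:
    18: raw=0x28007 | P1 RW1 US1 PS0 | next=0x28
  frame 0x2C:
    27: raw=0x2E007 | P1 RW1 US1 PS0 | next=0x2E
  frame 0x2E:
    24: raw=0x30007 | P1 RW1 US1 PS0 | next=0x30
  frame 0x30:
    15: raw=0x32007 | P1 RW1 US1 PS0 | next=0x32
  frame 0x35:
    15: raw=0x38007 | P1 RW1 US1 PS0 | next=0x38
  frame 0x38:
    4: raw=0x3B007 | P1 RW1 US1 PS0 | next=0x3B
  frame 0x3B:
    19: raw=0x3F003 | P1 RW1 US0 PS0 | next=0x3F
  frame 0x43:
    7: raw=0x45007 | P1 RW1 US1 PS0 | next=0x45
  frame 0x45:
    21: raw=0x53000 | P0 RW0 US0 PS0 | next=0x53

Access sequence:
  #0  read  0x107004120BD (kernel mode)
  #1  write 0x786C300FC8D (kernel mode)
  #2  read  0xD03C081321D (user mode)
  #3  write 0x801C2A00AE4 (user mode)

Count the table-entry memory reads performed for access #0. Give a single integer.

Per-access translation:
#0 VA=0x107004120BD (r,kernel):
  L0 @0x21[2] → 0x24007  P=1,RW=1,US=1,PS=0
  L1 @0x24[28] → 0x26007  P=1,RW=1,US=1,PS=0
  L2 @0x26[2] → 0x27007  P=1,RW=1,US=1,PS=0
  L3 @0x27[18] → 0x28007  P=1,RW=1,US=1,PS=0
  ✓ 0x280BD  — 4 lookups
#1 VA=0x786C300FC8D (w,kernel):
  L0 @0x21[15] → 0x2C007  P=1,RW=1,US=1,PS=0
  L1 @0x2C[27] → 0x2E007  P=1,RW=1,US=1,PS=0
  L2 @0x2E[24] → 0x30007  P=1,RW=1,US=1,PS=0
  L3 @0x30[15] → 0x32007  P=1,RW=1,US=1,PS=0
  ✓ 0x32C8D  — 4 lookups
#2 VA=0xD03C081321D (r,user):
  L0 @0x21[26] → 0x35007  P=1,RW=1,US=1,PS=0
  L1 @0x35[15] → 0x38007  P=1,RW=1,US=1,PS=0
  L2 @0x38[4] → 0x3B007  P=1,RW=1,US=1,PS=0
  L3 @0x3B[19] → 0x3F003  P=1,RW=1,US=0,PS=0
  → PROTECTION_VIOLATION  (4 entries read)
#3 VA=0x801C2A00AE4 (w,user):
  L0 @0x21[16] → 0x43007  P=1,RW=1,US=1,PS=0
  L1 @0x43[7] → 0x45007  P=1,RW=1,US=1,PS=0
  L2 @0x45[21] → 0x53000  P=0,RW=0,US=0,PS=0
  → PAGE_NOT_PRESENT  (3 entries read)

Entries read for #0: 4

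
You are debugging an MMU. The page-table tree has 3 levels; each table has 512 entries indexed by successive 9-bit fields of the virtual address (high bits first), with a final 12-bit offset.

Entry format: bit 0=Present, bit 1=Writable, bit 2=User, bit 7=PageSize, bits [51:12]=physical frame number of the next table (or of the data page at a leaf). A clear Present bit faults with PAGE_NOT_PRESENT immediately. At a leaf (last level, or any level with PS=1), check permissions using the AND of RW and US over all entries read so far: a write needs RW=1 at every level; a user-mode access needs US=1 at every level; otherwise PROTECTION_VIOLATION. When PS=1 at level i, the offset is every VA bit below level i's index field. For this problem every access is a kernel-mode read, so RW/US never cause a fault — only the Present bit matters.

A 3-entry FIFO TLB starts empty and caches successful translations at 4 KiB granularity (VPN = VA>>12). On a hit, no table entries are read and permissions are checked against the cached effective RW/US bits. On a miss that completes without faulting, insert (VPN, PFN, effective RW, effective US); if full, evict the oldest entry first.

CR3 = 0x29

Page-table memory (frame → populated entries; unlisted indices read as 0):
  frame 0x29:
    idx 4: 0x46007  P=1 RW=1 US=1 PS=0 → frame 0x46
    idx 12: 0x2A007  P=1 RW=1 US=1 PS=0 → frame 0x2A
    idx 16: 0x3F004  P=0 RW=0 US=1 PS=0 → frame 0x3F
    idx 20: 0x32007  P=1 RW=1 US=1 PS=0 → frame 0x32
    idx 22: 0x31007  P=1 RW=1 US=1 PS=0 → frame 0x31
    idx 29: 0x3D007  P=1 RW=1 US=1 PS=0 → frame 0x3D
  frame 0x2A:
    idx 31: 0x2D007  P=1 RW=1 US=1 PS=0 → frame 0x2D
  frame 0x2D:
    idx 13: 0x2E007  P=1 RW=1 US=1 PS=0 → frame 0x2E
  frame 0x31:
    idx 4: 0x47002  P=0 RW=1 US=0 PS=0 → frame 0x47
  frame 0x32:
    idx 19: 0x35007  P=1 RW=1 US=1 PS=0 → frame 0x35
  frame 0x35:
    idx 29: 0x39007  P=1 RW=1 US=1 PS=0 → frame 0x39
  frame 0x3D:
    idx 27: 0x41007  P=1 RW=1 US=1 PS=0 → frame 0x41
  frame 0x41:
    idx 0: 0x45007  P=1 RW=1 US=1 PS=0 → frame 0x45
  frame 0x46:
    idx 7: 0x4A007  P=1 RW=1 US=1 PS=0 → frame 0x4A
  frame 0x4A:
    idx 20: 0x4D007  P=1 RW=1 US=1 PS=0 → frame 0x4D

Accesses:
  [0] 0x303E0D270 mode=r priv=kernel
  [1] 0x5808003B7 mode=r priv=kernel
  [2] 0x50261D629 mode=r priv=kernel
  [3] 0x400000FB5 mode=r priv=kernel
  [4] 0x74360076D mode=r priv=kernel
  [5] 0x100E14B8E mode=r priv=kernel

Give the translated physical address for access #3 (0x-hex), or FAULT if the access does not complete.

Walk each access:
#0 VA=0x303E0D270 (r,kernel):
  L0: frame=0x29 idx=12 entry=0x2A007 [P=1 RW=1 US=1 PS=0]
  L1: frame=0x2A idx=31 entry=0x2D007 [P=1 RW=1 US=1 PS=0]
  L2: frame=0x2D idx=13 entry=0x2E007 [P=1 RW=1 US=1 PS=0]
  ⇒ phys 0x2E270  [3 reads]
#1 VA=0x5808003B7 (r,kernel):
  L0: frame=0x29 idx=22 entry=0x31007 [P=1 RW=1 US=1 PS=0]
  L1: frame=0x31 idx=4 entry=0x47002 [P=0 RW=1 US=0 PS=0]
  → PAGE_NOT_PRESENT  (2 entries read)
#2 VA=0x50261D629 (r,kernel):
  L0: frame=0x29 idx=20 entry=0x32007 [P=1 RW=1 US=1 PS=0]
  L1: frame=0x32 idx=19 entry=0x35007 [P=1 RW=1 US=1 PS=0]
  L2: frame=0x35 idx=29 entry=0x39007 [P=1 RW=1 US=1 PS=0]
  ⇒ phys 0x39629  [3 reads]
#3 VA=0x400000FB5 (r,kernel):
  L0: frame=0x29 idx=16 entry=0x3F004 [P=0 RW=0 US=1 PS=0]
  → PAGE_NOT_PRESENT  (1 entries read)
#4 VA=0x74360076D (r,kernel):
  L0: frame=0x29 idx=29 entry=0x3D007 [P=1 RW=1 US=1 PS=0]
  L1: frame=0x3D idx=27 entry=0x41007 [P=1 RW=1 US=1 PS=0]
  L2: frame=0x41 idx=0 entry=0x45007 [P=1 RW=1 US=1 PS=0]
  ⇒ phys 0x4576D  [3 reads]
#5 VA=0x100E14B8E (r,kernel):
  L0: frame=0x29 idx=4 entry=0x46007 [P=1 RW=1 US=1 PS=0]
  L1: frame=0x46 idx=7 entry=0x4A007 [P=1 RW=1 US=1 PS=0]
  L2: frame=0x4A idx=20 entry=0x4D007 [P=1 RW=1 US=1 PS=0]
  ⇒ phys 0x4DB8E  [3 reads]

Access #3 PA: FAULT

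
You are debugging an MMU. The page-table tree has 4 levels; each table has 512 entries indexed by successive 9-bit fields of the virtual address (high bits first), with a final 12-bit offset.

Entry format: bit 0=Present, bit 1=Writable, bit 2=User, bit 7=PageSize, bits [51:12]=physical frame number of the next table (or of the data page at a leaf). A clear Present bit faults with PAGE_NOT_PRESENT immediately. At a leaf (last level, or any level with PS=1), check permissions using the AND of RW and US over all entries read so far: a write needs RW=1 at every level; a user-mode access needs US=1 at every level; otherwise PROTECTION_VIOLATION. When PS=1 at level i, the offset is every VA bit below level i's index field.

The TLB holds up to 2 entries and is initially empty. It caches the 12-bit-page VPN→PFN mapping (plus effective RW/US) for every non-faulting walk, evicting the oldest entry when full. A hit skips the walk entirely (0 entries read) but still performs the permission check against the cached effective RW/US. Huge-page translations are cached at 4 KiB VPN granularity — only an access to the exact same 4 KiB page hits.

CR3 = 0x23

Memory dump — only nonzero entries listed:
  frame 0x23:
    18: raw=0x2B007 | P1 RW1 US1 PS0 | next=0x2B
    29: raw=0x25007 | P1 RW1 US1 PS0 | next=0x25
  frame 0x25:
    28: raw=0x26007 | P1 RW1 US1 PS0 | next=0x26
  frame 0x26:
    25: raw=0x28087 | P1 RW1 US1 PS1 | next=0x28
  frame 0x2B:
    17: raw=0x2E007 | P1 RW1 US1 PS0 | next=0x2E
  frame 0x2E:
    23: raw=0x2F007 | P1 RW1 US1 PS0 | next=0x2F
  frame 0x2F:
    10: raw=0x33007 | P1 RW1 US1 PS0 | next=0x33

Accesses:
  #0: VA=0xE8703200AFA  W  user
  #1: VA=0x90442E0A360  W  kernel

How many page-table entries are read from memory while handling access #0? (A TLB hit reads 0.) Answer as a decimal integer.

Per-access translation:
#0 VA=0xE8703200AFA (w,user):
  [0] read 0x23 idx=29: raw=0x25007 flags P=1 W=1 U=1 S=0
  [1] read 0x25 idx=28: raw=0x26007 flags P=1 W=1 U=1 S=0
  [2] read 0x26 idx=25: raw=0x28087 flags P=1 W=1 U=1 S=1
  ⇒ phys 0x28AFA (huge @L2)  [3 reads]
#1 VA=0x90442E0A360 (w,kernel):
  [0] read 0x23 idx=18: raw=0x2B007 flags P=1 W=1 U=1 S=0
  [1] read 0x2B idx=17: raw=0x2E007 flags P=1 W=1 U=1 S=0
  [2] read 0x2E idx=23: raw=0x2F007 flags P=1 W=1 U=1 S=0
  [3] read 0x2F idx=10: raw=0x33007 flags P=1 W=1 U=1 S=0
  ⇒ phys 0x33360  [4 reads]

Entries read for #0: 3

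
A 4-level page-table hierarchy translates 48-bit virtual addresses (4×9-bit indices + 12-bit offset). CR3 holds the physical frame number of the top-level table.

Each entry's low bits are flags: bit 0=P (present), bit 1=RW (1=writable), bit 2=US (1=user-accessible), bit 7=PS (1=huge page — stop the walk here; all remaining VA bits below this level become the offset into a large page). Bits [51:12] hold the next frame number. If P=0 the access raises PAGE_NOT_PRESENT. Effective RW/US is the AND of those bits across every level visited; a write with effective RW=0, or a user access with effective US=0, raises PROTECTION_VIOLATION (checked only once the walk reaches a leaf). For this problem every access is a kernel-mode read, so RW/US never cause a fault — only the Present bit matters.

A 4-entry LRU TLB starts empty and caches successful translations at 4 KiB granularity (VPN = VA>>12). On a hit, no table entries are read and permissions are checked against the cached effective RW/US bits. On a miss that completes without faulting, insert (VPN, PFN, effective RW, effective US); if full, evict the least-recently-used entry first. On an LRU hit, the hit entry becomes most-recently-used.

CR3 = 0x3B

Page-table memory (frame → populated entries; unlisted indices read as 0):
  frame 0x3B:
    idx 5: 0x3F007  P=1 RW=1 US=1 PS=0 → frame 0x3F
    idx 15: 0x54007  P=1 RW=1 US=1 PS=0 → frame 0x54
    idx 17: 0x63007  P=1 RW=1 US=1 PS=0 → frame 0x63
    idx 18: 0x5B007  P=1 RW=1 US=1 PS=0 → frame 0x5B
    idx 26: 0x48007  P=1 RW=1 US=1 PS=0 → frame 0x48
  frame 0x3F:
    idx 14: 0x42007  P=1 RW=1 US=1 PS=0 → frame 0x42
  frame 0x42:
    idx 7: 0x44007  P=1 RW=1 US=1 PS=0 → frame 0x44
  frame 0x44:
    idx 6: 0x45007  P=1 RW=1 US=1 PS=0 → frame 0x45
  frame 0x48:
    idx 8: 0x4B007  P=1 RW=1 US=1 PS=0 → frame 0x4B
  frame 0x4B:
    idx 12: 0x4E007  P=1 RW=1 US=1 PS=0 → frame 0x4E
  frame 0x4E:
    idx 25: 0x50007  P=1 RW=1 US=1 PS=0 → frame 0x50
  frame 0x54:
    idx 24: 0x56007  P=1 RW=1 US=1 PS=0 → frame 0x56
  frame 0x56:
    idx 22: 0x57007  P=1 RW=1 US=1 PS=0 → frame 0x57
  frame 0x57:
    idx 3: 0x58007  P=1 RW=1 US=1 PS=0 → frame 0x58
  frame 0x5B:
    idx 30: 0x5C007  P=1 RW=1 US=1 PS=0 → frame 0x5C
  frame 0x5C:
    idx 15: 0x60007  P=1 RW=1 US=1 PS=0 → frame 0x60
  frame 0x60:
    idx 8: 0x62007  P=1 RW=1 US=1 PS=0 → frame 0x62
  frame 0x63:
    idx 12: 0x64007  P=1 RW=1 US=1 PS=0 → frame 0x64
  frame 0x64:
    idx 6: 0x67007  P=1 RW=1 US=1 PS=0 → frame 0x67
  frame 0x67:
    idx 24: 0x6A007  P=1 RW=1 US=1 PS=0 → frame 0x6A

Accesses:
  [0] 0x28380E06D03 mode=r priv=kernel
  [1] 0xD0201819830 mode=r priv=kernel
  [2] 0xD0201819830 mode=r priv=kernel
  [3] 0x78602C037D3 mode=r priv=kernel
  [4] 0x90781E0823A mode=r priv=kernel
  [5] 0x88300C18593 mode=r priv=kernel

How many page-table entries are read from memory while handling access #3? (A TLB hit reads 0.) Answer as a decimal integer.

Per-access translation:
#0 VA=0x28380E06D03 (r,kernel):
  lvl0: tbl 0x3B, slot 5 ⇒ 0x3F007 (P1/RW1/US1/PS0)
  lvl1: tbl 0x3F, slot 14 ⇒ 0x42007 (P1/RW1/US1/PS0)
  lvl2: tbl 0x42, slot 7 ⇒ 0x44007 (P1/RW1/US1/PS0)
  lvl3: tbl 0x44, slot 6 ⇒ 0x45007 (P1/RW1/US1/PS0)
  ⇒ phys 0x45D03  [4 reads]
#1 VA=0xD0201819830 (r,kernel):
  lvl0: tbl 0x3B, slot 26 ⇒ 0x48007 (P1/RW1/US1/PS0)
  lvl1: tbl 0x48, slot 8 ⇒ 0x4B007 (P1/RW1/US1/PS0)
  lvl2: tbl 0x4B, slot 12 ⇒ 0x4E007 (P1/RW1/US1/PS0)
  lvl3: tbl 0x4E, slot 25 ⇒ 0x50007 (P1/RW1/US1/PS0)
  ⇒ phys 0x50830  [4 reads]
#2 VA=0xD0201819830 (r,kernel):
  TLB hit vpn=0xD0201819 → PA=0x50830
#3 VA=0x78602C037D3 (r,kernel):
  lvl0: tbl 0x3B, slot 15 ⇒ 0x54007 (P1/RW1/US1/PS0)
  lvl1: tbl 0x54, slot 24 ⇒ 0x56007 (P1/RW1/US1/PS0)
  lvl2: tbl 0x56, slot 22 ⇒ 0x57007 (P1/RW1/US1/PS0)
  lvl3: tbl 0x57, slot 3 ⇒ 0x58007 (P1/RW1/US1/PS0)
  ⇒ phys 0x587D3  [4 reads]
#4 VA=0x90781E0823A (r,kernel):
  lvl0: tbl 0x3B, slot 18 ⇒ 0x5B007 (P1/RW1/US1/PS0)
  lvl1: tbl 0x5B, slot 30 ⇒ 0x5C007 (P1/RW1/US1/PS0)
  lvl2: tbl 0x5C, slot 15 ⇒ 0x60007 (P1/RW1/US1/PS0)
  lvl3: tbl 0x60, slot 8 ⇒ 0x62007 (P1/RW1/US1/PS0)
  ⇒ phys 0x6223A  [4 reads]
#5 VA=0x88300C18593 (r,kernel):
  lvl0: tbl 0x3B, slot 17 ⇒ 0x63007 (P1/RW1/US1/PS0)
  lvl1: tbl 0x63, slot 12 ⇒ 0x64007 (P1/RW1/US1/PS0)
  lvl2: tbl 0x64, slot 6 ⇒ 0x67007 (P1/RW1/US1/PS0)
  lvl3: tbl 0x67, slot 24 ⇒ 0x6A007 (P1/RW1/US1/PS0)
  ⇒ phys 0x6A593  [4 reads]

Entries read for #3: 4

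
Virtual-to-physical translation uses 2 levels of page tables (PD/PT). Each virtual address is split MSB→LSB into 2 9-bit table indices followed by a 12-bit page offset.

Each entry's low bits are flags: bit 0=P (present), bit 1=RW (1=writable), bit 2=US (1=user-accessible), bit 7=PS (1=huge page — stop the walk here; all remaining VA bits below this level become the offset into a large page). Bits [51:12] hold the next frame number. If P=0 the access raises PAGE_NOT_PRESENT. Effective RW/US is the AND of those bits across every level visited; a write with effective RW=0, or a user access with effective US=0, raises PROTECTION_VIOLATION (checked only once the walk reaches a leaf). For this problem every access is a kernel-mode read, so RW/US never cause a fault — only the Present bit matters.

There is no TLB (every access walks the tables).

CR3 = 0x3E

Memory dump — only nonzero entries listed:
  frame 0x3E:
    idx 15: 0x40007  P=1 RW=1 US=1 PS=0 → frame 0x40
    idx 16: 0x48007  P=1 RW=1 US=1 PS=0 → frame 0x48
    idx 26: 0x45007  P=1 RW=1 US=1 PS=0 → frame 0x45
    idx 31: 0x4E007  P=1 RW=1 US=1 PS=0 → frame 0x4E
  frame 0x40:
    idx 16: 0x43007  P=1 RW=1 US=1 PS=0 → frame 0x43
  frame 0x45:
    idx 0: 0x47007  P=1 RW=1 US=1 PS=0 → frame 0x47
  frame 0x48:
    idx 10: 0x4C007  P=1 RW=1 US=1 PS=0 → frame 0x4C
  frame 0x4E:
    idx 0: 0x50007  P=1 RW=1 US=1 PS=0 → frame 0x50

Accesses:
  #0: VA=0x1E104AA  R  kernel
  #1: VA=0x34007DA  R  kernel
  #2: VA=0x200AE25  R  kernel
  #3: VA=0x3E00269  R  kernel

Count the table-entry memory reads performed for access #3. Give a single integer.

Walk each access:
#0 VA=0x1E104AA (r,kernel):
  L0 @0x3E[15] → 0x40007  P=1,RW=1,US=1,PS=0
  L1 @0x40[16] → 0x43007  P=1,RW=1,US=1,PS=0
  ⇒ phys 0x434AA  [2 reads]
#1 VA=0x34007DA (r,kernel):
  L0 @0x3E[26] → 0x45007  P=1,RW=1,US=1,PS=0
  L1 @0x45[0] → 0x47007  P=1,RW=1,US=1,PS=0
  ⇒ phys 0x477DA  [2 reads]
#2 VA=0x200AE25 (r,kernel):
  L0 @0x3E[16] → 0x48007  P=1,RW=1,US=1,PS=0
  L1 @0x48[10] → 0x4C007  P=1,RW=1,US=1,PS=0
  ⇒ phys 0x4CE25  [2 reads]
#3 VA=0x3E00269 (r,kernel):
  L0 @0x3E[31] → 0x4E007  P=1,RW=1,US=1,PS=0
  L1 @0x4E[0] → 0x50007  P=1,RW=1,US=1,PS=0
  ⇒ phys 0x50269  [2 reads]

Entries read for #3: 2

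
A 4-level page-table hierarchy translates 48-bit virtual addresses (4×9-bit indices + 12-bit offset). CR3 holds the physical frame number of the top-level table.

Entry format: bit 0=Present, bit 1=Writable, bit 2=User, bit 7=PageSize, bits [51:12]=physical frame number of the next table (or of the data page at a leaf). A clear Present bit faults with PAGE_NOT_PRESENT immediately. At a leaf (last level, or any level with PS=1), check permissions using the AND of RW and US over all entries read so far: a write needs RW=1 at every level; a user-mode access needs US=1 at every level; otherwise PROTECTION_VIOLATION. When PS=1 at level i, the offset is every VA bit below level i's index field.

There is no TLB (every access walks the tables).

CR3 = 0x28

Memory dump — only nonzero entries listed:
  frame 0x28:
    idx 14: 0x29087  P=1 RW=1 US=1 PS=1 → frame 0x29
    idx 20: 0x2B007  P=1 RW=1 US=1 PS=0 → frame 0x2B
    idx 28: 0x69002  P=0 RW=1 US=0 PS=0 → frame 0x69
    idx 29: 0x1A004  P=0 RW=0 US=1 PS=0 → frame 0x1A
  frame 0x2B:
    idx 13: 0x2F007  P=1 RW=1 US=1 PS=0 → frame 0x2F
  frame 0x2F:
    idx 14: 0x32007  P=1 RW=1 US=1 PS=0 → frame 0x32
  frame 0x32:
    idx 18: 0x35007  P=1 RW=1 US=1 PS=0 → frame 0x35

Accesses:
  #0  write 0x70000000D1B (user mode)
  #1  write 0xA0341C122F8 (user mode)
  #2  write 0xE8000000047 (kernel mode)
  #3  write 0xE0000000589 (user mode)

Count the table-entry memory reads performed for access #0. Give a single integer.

Trace:
#0 VA=0x70000000D1B (w,user):
  L0: frame=0x28 idx=14 entry=0x29087 [P=1 RW=1 US=1 PS=1]
  → PA=0x29D1B (huge @L0)  (1 entries read)
#1 VA=0xA0341C122F8 (w,user):
  L0: frame=0x28 idx=20 entry=0x2B007 [P=1 RW=1 US=1 PS=0]
  L1: frame=0x2B idx=13 entry=0x2F007 [P=1 RW=1 US=1 PS=0]
  L2: frame=0x2F idx=14 entry=0x32007 [P=1 RW=1 US=1 PS=0]
  L3: frame=0x32 idx=18 entry=0x35007 [P=1 RW=1 US=1 PS=0]
  → PA=0x352F8  (4 entries read)
#2 VA=0xE8000000047 (w,kernel):
  L0: frame=0x28 idx=29 entry=0x1A004 [P=0 RW=0 US=1 PS=0]
  ✗ PAGE_NOT_PRESENT  [1 reads]
#3 VA=0xE0000000589 (w,user):
  L0: frame=0x28 idx=28 entry=0x69002 [P=0 RW=1 US=0 PS=0]
  ✗ PAGE_NOT_PRESENT  [1 reads]

Entries read for #0: 1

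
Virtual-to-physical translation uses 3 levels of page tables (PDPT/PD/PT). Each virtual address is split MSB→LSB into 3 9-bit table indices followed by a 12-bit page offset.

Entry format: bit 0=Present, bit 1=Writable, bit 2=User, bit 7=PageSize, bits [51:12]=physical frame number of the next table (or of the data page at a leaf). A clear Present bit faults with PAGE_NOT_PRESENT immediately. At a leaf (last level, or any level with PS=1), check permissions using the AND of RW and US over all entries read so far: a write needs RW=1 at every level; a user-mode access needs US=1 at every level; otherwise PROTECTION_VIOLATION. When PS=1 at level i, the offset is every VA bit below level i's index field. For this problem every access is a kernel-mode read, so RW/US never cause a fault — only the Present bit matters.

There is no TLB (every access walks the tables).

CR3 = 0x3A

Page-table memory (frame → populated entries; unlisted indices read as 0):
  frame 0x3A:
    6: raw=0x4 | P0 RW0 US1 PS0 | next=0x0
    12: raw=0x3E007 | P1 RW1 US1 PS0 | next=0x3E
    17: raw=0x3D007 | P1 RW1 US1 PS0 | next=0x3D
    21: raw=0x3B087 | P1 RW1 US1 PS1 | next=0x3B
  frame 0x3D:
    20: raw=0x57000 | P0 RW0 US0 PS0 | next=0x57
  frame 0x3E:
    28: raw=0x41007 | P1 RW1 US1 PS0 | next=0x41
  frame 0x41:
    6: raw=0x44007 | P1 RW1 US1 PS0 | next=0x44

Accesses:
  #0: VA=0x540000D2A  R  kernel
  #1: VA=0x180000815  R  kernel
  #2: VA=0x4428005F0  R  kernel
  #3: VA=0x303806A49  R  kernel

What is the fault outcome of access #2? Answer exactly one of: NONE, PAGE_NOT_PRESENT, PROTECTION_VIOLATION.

Per-access translation:
#0 VA=0x540000D2A (r,kernel):
  L0 @0x3A[21] → 0x3B087  P=1,RW=1,US=1,PS=1
  → PA=0x3BD2A (huge @L0)  (1 entries read)
#1 VA=0x180000815 (r,kernel):
  L0 @0x3A[6] → 0x4  P=0,RW=0,US=1,PS=0
  ✗ PAGE_NOT_PRESENT  [1 reads]
#2 VA=0x4428005F0 (r,kernel):
  L0 @0x3A[17] → 0x3D007  P=1,RW=1,US=1,PS=0
  L1 @0x3D[20] → 0x57000  P=0,RW=0,US=0,PS=0
  ✗ PAGE_NOT_PRESENT  [2 reads]
#3 VA=0x303806A49 (r,kernel):
  L0 @0x3A[12] → 0x3E007  P=1,RW=1,US=1,PS=0
  L1 @0x3E[28] → 0x41007  P=1,RW=1,US=1,PS=0
  L2 @0x41[6] → 0x44007  P=1,RW=1,US=1,PS=0
  → PA=0x44A49  (3 entries read)

Access #2 fault: PAGE_NOT_PRESENT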